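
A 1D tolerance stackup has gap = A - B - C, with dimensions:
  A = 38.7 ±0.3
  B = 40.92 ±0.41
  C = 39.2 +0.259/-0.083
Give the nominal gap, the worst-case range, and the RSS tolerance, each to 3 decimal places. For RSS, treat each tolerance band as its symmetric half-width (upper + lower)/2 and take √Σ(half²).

nominal=-41.420 wc=[-42.389,-40.627] rss=0.536

Stack each dimension's contribution:
  +A: nom +38.700 → Σnom=38.700; wc +0.300/-0.300 → slack +0.300/-0.300; half-tol=0.300, Σhalf²=0.090000
  -B: nom -40.920 → Σnom=-2.220; wc +0.410/-0.410 → slack +0.710/-0.710; half-tol=0.410, Σhalf²=0.258100
  -C: nom -39.200 → Σnom=-41.420; wc +0.083/-0.259 → slack +0.793/-0.969; half-tol=0.171, Σhalf²=0.287341
Nominal = -41.420. Worst-case = [-41.420 - 0.969, -41.420 + 0.793] = [-42.389, -40.627]. RSS = √0.287341 = 0.536.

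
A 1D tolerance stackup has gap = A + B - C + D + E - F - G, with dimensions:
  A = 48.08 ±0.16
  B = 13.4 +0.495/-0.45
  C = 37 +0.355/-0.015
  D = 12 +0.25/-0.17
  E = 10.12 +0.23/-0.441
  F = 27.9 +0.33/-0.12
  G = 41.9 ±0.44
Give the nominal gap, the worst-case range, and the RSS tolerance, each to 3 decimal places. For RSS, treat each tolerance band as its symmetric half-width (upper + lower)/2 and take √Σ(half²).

Stack each dimension's contribution:
  +A: nom +48.080 → Σnom=48.080; wc +0.160/-0.160 → slack +0.160/-0.160; half-tol=0.160, Σhalf²=0.025600
  +B: nom +13.400 → Σnom=61.480; wc +0.495/-0.450 → slack +0.655/-0.610; half-tol=0.473, Σhalf²=0.248856
  -C: nom -37.000 → Σnom=24.480; wc +0.015/-0.355 → slack +0.670/-0.965; half-tol=0.185, Σhalf²=0.283081
  +D: nom +12.000 → Σnom=36.480; wc +0.250/-0.170 → slack +0.920/-1.135; half-tol=0.210, Σhalf²=0.327181
  +E: nom +10.120 → Σnom=46.600; wc +0.230/-0.441 → slack +1.150/-1.576; half-tol=0.336, Σhalf²=0.439742
  -F: nom -27.900 → Σnom=18.700; wc +0.120/-0.330 → slack +1.270/-1.906; half-tol=0.225, Σhalf²=0.490367
  -G: nom -41.900 → Σnom=-23.200; wc +0.440/-0.440 → slack +1.710/-2.346; half-tol=0.440, Σhalf²=0.683967
Nominal = -23.200. Worst-case = [-23.200 - 2.346, -23.200 + 1.710] = [-25.546, -21.490]. RSS = √0.683967 = 0.827.

nominal=-23.200 wc=[-25.546,-21.490] rss=0.827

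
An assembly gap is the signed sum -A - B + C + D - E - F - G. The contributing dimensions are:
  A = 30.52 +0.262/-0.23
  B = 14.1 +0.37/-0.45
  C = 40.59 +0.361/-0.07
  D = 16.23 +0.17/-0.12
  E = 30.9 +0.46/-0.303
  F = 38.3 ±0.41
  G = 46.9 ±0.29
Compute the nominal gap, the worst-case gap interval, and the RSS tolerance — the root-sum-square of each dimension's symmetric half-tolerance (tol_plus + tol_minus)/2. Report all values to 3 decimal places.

nominal=-103.900 wc=[-105.882,-101.686] rss=0.833

Stack each dimension's contribution:
  -A: nom -30.520 → Σnom=-30.520; wc +0.230/-0.262 → slack +0.230/-0.262; half-tol=0.246, Σhalf²=0.060516
  -B: nom -14.100 → Σnom=-44.620; wc +0.450/-0.370 → slack +0.680/-0.632; half-tol=0.410, Σhalf²=0.228616
  +C: nom +40.590 → Σnom=-4.030; wc +0.361/-0.070 → slack +1.041/-0.702; half-tol=0.215, Σhalf²=0.275056
  +D: nom +16.230 → Σnom=12.200; wc +0.170/-0.120 → slack +1.211/-0.822; half-tol=0.145, Σhalf²=0.296081
  -E: nom -30.900 → Σnom=-18.700; wc +0.303/-0.460 → slack +1.514/-1.282; half-tol=0.382, Σhalf²=0.441624
  -F: nom -38.300 → Σnom=-57.000; wc +0.410/-0.410 → slack +1.924/-1.692; half-tol=0.410, Σhalf²=0.609724
  -G: nom -46.900 → Σnom=-103.900; wc +0.290/-0.290 → slack +2.214/-1.982; half-tol=0.290, Σhalf²=0.693824
Nominal = -103.900. Worst-case = [-103.900 - 1.982, -103.900 + 2.214] = [-105.882, -101.686]. RSS = √0.693824 = 0.833.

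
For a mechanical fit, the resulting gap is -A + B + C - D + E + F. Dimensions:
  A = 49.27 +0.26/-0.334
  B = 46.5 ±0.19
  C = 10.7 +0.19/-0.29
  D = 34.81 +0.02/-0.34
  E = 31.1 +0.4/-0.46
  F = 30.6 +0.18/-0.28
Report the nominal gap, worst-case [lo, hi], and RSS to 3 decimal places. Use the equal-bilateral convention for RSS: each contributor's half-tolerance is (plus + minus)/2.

Stack each dimension's contribution:
  -A: nom -49.270 → Σnom=-49.270; wc +0.334/-0.260 → slack +0.334/-0.260; half-tol=0.297, Σhalf²=0.088209
  +B: nom +46.500 → Σnom=-2.770; wc +0.190/-0.190 → slack +0.524/-0.450; half-tol=0.190, Σhalf²=0.124309
  +C: nom +10.700 → Σnom=7.930; wc +0.190/-0.290 → slack +0.714/-0.740; half-tol=0.240, Σhalf²=0.181909
  -D: nom -34.810 → Σnom=-26.880; wc +0.340/-0.020 → slack +1.054/-0.760; half-tol=0.180, Σhalf²=0.214309
  +E: nom +31.100 → Σnom=4.220; wc +0.400/-0.460 → slack +1.454/-1.220; half-tol=0.430, Σhalf²=0.399209
  +F: nom +30.600 → Σnom=34.820; wc +0.180/-0.280 → slack +1.634/-1.500; half-tol=0.230, Σhalf²=0.452109
Nominal = 34.820. Worst-case = [34.820 - 1.500, 34.820 + 1.634] = [33.320, 36.454]. RSS = √0.452109 = 0.672.

nominal=34.820 wc=[33.320,36.454] rss=0.672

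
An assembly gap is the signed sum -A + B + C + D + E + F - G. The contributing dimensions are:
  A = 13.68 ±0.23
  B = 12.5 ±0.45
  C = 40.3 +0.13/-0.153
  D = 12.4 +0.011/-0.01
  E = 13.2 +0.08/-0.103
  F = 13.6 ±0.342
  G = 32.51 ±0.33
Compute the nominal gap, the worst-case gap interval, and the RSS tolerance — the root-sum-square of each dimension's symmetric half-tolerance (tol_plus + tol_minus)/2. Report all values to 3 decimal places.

Stack each dimension's contribution:
  -A: nom -13.680 → Σnom=-13.680; wc +0.230/-0.230 → slack +0.230/-0.230; half-tol=0.230, Σhalf²=0.052900
  +B: nom +12.500 → Σnom=-1.180; wc +0.450/-0.450 → slack +0.680/-0.680; half-tol=0.450, Σhalf²=0.255400
  +C: nom +40.300 → Σnom=39.120; wc +0.130/-0.153 → slack +0.810/-0.833; half-tol=0.142, Σhalf²=0.275422
  +D: nom +12.400 → Σnom=51.520; wc +0.011/-0.010 → slack +0.821/-0.843; half-tol=0.010, Σhalf²=0.275533
  +E: nom +13.200 → Σnom=64.720; wc +0.080/-0.103 → slack +0.901/-0.946; half-tol=0.091, Σhalf²=0.283905
  +F: nom +13.600 → Σnom=78.320; wc +0.342/-0.342 → slack +1.243/-1.288; half-tol=0.342, Σhalf²=0.400869
  -G: nom -32.510 → Σnom=45.810; wc +0.330/-0.330 → slack +1.573/-1.618; half-tol=0.330, Σhalf²=0.509769
Nominal = 45.810. Worst-case = [45.810 - 1.618, 45.810 + 1.573] = [44.192, 47.383]. RSS = √0.509769 = 0.714.

nominal=45.810 wc=[44.192,47.383] rss=0.714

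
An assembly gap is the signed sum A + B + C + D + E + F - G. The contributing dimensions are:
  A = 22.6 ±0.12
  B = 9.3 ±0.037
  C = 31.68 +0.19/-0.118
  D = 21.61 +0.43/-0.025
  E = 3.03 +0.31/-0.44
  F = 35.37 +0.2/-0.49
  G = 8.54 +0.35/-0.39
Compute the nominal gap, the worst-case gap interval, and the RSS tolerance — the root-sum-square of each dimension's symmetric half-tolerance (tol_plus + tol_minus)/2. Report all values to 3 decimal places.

Stack each dimension's contribution:
  +A: nom +22.600 → Σnom=22.600; wc +0.120/-0.120 → slack +0.120/-0.120; half-tol=0.120, Σhalf²=0.014400
  +B: nom +9.300 → Σnom=31.900; wc +0.037/-0.037 → slack +0.157/-0.157; half-tol=0.037, Σhalf²=0.015769
  +C: nom +31.680 → Σnom=63.580; wc +0.190/-0.118 → slack +0.347/-0.275; half-tol=0.154, Σhalf²=0.039485
  +D: nom +21.610 → Σnom=85.190; wc +0.430/-0.025 → slack +0.777/-0.300; half-tol=0.228, Σhalf²=0.091241
  +E: nom +3.030 → Σnom=88.220; wc +0.310/-0.440 → slack +1.087/-0.740; half-tol=0.375, Σhalf²=0.231866
  +F: nom +35.370 → Σnom=123.590; wc +0.200/-0.490 → slack +1.287/-1.230; half-tol=0.345, Σhalf²=0.350891
  -G: nom -8.540 → Σnom=115.050; wc +0.390/-0.350 → slack +1.677/-1.580; half-tol=0.370, Σhalf²=0.487791
Nominal = 115.050. Worst-case = [115.050 - 1.580, 115.050 + 1.677] = [113.470, 116.727]. RSS = √0.487791 = 0.698.

nominal=115.050 wc=[113.470,116.727] rss=0.698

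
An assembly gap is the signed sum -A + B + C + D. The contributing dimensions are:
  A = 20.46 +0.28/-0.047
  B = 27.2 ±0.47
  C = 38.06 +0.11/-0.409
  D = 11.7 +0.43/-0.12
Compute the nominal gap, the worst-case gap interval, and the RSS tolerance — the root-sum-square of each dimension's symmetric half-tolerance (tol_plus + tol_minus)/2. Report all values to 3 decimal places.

Stack each dimension's contribution:
  -A: nom -20.460 → Σnom=-20.460; wc +0.047/-0.280 → slack +0.047/-0.280; half-tol=0.164, Σhalf²=0.026732
  +B: nom +27.200 → Σnom=6.740; wc +0.470/-0.470 → slack +0.517/-0.750; half-tol=0.470, Σhalf²=0.247632
  +C: nom +38.060 → Σnom=44.800; wc +0.110/-0.409 → slack +0.627/-1.159; half-tol=0.260, Σhalf²=0.314972
  +D: nom +11.700 → Σnom=56.500; wc +0.430/-0.120 → slack +1.057/-1.279; half-tol=0.275, Σhalf²=0.390597
Nominal = 56.500. Worst-case = [56.500 - 1.279, 56.500 + 1.057] = [55.221, 57.557]. RSS = √0.390597 = 0.625.

nominal=56.500 wc=[55.221,57.557] rss=0.625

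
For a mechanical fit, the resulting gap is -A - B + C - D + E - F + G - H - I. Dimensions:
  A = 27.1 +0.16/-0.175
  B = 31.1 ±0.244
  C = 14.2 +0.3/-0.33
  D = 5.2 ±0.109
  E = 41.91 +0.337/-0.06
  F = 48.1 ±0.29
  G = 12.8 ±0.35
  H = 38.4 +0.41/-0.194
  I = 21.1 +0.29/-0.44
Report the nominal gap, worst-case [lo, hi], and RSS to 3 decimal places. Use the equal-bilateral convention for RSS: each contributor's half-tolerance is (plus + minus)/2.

Stack each dimension's contribution:
  -A: nom -27.100 → Σnom=-27.100; wc +0.175/-0.160 → slack +0.175/-0.160; half-tol=0.167, Σhalf²=0.028056
  -B: nom -31.100 → Σnom=-58.200; wc +0.244/-0.244 → slack +0.419/-0.404; half-tol=0.244, Σhalf²=0.087592
  +C: nom +14.200 → Σnom=-44.000; wc +0.300/-0.330 → slack +0.719/-0.734; half-tol=0.315, Σhalf²=0.186817
  -D: nom -5.200 → Σnom=-49.200; wc +0.109/-0.109 → slack +0.828/-0.843; half-tol=0.109, Σhalf²=0.198698
  +E: nom +41.910 → Σnom=-7.290; wc +0.337/-0.060 → slack +1.165/-0.903; half-tol=0.199, Σhalf²=0.238100
  -F: nom -48.100 → Σnom=-55.390; wc +0.290/-0.290 → slack +1.455/-1.193; half-tol=0.290, Σhalf²=0.322201
  +G: nom +12.800 → Σnom=-42.590; wc +0.350/-0.350 → slack +1.805/-1.543; half-tol=0.350, Σhalf²=0.444700
  -H: nom -38.400 → Σnom=-80.990; wc +0.194/-0.410 → slack +1.999/-1.953; half-tol=0.302, Σhalf²=0.535905
  -I: nom -21.100 → Σnom=-102.090; wc +0.440/-0.290 → slack +2.439/-2.243; half-tol=0.365, Σhalf²=0.669129
Nominal = -102.090. Worst-case = [-102.090 - 2.243, -102.090 + 2.439] = [-104.333, -99.651]. RSS = √0.669129 = 0.818.

nominal=-102.090 wc=[-104.333,-99.651] rss=0.818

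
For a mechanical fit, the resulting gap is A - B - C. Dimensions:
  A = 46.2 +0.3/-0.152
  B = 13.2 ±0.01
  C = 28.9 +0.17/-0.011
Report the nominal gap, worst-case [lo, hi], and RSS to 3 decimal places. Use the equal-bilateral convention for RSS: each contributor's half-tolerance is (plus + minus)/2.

Stack each dimension's contribution:
  +A: nom +46.200 → Σnom=46.200; wc +0.300/-0.152 → slack +0.300/-0.152; half-tol=0.226, Σhalf²=0.051076
  -B: nom -13.200 → Σnom=33.000; wc +0.010/-0.010 → slack +0.310/-0.162; half-tol=0.010, Σhalf²=0.051176
  -C: nom -28.900 → Σnom=4.100; wc +0.011/-0.170 → slack +0.321/-0.332; half-tol=0.091, Σhalf²=0.059366
Nominal = 4.100. Worst-case = [4.100 - 0.332, 4.100 + 0.321] = [3.768, 4.421]. RSS = √0.059366 = 0.244.

nominal=4.100 wc=[3.768,4.421] rss=0.244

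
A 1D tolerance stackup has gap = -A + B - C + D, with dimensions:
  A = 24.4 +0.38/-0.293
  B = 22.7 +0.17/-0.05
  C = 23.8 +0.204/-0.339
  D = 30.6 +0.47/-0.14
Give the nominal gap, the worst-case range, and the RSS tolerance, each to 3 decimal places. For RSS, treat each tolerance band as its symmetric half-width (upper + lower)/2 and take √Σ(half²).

nominal=5.100 wc=[4.326,6.372] rss=0.540

Stack each dimension's contribution:
  -A: nom -24.400 → Σnom=-24.400; wc +0.293/-0.380 → slack +0.293/-0.380; half-tol=0.337, Σhalf²=0.113232
  +B: nom +22.700 → Σnom=-1.700; wc +0.170/-0.050 → slack +0.463/-0.430; half-tol=0.110, Σhalf²=0.125332
  -C: nom -23.800 → Σnom=-25.500; wc +0.339/-0.204 → slack +0.802/-0.634; half-tol=0.272, Σhalf²=0.199045
  +D: nom +30.600 → Σnom=5.100; wc +0.470/-0.140 → slack +1.272/-0.774; half-tol=0.305, Σhalf²=0.292070
Nominal = 5.100. Worst-case = [5.100 - 0.774, 5.100 + 1.272] = [4.326, 6.372]. RSS = √0.292070 = 0.540.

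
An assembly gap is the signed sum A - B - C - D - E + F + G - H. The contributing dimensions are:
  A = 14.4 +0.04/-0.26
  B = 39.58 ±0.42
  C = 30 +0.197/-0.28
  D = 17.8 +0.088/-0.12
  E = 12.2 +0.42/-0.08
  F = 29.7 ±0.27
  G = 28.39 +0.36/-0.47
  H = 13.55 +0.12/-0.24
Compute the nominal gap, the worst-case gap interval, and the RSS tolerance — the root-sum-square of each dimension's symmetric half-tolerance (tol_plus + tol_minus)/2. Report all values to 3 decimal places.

nominal=-40.640 wc=[-42.885,-38.830] rss=0.779

Stack each dimension's contribution:
  +A: nom +14.400 → Σnom=14.400; wc +0.040/-0.260 → slack +0.040/-0.260; half-tol=0.150, Σhalf²=0.022500
  -B: nom -39.580 → Σnom=-25.180; wc +0.420/-0.420 → slack +0.460/-0.680; half-tol=0.420, Σhalf²=0.198900
  -C: nom -30.000 → Σnom=-55.180; wc +0.280/-0.197 → slack +0.740/-0.877; half-tol=0.239, Σhalf²=0.255782
  -D: nom -17.800 → Σnom=-72.980; wc +0.120/-0.088 → slack +0.860/-0.965; half-tol=0.104, Σhalf²=0.266598
  -E: nom -12.200 → Σnom=-85.180; wc +0.080/-0.420 → slack +0.940/-1.385; half-tol=0.250, Σhalf²=0.329098
  +F: nom +29.700 → Σnom=-55.480; wc +0.270/-0.270 → slack +1.210/-1.655; half-tol=0.270, Σhalf²=0.401998
  +G: nom +28.390 → Σnom=-27.090; wc +0.360/-0.470 → slack +1.570/-2.125; half-tol=0.415, Σhalf²=0.574223
  -H: nom -13.550 → Σnom=-40.640; wc +0.240/-0.120 → slack +1.810/-2.245; half-tol=0.180, Σhalf²=0.606623
Nominal = -40.640. Worst-case = [-40.640 - 2.245, -40.640 + 1.810] = [-42.885, -38.830]. RSS = √0.606623 = 0.779.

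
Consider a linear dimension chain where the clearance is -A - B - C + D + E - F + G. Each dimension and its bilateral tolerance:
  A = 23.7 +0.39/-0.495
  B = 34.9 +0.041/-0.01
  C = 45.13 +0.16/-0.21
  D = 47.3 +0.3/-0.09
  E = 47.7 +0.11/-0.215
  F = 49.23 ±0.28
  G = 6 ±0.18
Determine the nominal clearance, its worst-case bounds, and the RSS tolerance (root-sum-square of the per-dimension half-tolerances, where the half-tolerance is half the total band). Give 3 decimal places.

nominal=-51.960 wc=[-53.316,-50.375] rss=0.637

Stack each dimension's contribution:
  -A: nom -23.700 → Σnom=-23.700; wc +0.495/-0.390 → slack +0.495/-0.390; half-tol=0.443, Σhalf²=0.195806
  -B: nom -34.900 → Σnom=-58.600; wc +0.010/-0.041 → slack +0.505/-0.431; half-tol=0.026, Σhalf²=0.196457
  -C: nom -45.130 → Σnom=-103.730; wc +0.210/-0.160 → slack +0.715/-0.591; half-tol=0.185, Σhalf²=0.230682
  +D: nom +47.300 → Σnom=-56.430; wc +0.300/-0.090 → slack +1.015/-0.681; half-tol=0.195, Σhalf²=0.268707
  +E: nom +47.700 → Σnom=-8.730; wc +0.110/-0.215 → slack +1.125/-0.896; half-tol=0.163, Σhalf²=0.295113
  -F: nom -49.230 → Σnom=-57.960; wc +0.280/-0.280 → slack +1.405/-1.176; half-tol=0.280, Σhalf²=0.373513
  +G: nom +6.000 → Σnom=-51.960; wc +0.180/-0.180 → slack +1.585/-1.356; half-tol=0.180, Σhalf²=0.405913
Nominal = -51.960. Worst-case = [-51.960 - 1.356, -51.960 + 1.585] = [-53.316, -50.375]. RSS = √0.405913 = 0.637.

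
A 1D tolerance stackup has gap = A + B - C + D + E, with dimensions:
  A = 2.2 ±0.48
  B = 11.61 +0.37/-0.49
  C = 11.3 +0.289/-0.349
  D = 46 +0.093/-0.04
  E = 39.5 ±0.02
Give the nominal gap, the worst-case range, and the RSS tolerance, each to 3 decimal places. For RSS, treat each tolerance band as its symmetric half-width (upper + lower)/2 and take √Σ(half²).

Stack each dimension's contribution:
  +A: nom +2.200 → Σnom=2.200; wc +0.480/-0.480 → slack +0.480/-0.480; half-tol=0.480, Σhalf²=0.230400
  +B: nom +11.610 → Σnom=13.810; wc +0.370/-0.490 → slack +0.850/-0.970; half-tol=0.430, Σhalf²=0.415300
  -C: nom -11.300 → Σnom=2.510; wc +0.349/-0.289 → slack +1.199/-1.259; half-tol=0.319, Σhalf²=0.517061
  +D: nom +46.000 → Σnom=48.510; wc +0.093/-0.040 → slack +1.292/-1.299; half-tol=0.067, Σhalf²=0.521483
  +E: nom +39.500 → Σnom=88.010; wc +0.020/-0.020 → slack +1.312/-1.319; half-tol=0.020, Σhalf²=0.521883
Nominal = 88.010. Worst-case = [88.010 - 1.319, 88.010 + 1.312] = [86.691, 89.322]. RSS = √0.521883 = 0.722.

nominal=88.010 wc=[86.691,89.322] rss=0.722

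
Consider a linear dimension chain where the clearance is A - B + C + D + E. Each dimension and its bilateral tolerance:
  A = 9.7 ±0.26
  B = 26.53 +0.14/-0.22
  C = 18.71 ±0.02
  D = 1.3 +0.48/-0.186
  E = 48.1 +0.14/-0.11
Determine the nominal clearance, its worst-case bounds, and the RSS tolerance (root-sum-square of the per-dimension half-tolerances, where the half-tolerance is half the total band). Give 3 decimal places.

nominal=51.280 wc=[50.564,52.400] rss=0.476

Stack each dimension's contribution:
  +A: nom +9.700 → Σnom=9.700; wc +0.260/-0.260 → slack +0.260/-0.260; half-tol=0.260, Σhalf²=0.067600
  -B: nom -26.530 → Σnom=-16.830; wc +0.220/-0.140 → slack +0.480/-0.400; half-tol=0.180, Σhalf²=0.100000
  +C: nom +18.710 → Σnom=1.880; wc +0.020/-0.020 → slack +0.500/-0.420; half-tol=0.020, Σhalf²=0.100400
  +D: nom +1.300 → Σnom=3.180; wc +0.480/-0.186 → slack +0.980/-0.606; half-tol=0.333, Σhalf²=0.211289
  +E: nom +48.100 → Σnom=51.280; wc +0.140/-0.110 → slack +1.120/-0.716; half-tol=0.125, Σhalf²=0.226914
Nominal = 51.280. Worst-case = [51.280 - 0.716, 51.280 + 1.120] = [50.564, 52.400]. RSS = √0.226914 = 0.476.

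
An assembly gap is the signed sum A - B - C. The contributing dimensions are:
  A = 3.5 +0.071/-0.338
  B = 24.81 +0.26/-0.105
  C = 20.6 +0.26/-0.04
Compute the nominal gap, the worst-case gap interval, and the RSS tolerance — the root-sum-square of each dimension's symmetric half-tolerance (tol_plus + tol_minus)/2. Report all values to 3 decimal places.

nominal=-41.910 wc=[-42.768,-41.694] rss=0.312

Stack each dimension's contribution:
  +A: nom +3.500 → Σnom=3.500; wc +0.071/-0.338 → slack +0.071/-0.338; half-tol=0.205, Σhalf²=0.041820
  -B: nom -24.810 → Σnom=-21.310; wc +0.105/-0.260 → slack +0.176/-0.598; half-tol=0.182, Σhalf²=0.075126
  -C: nom -20.600 → Σnom=-41.910; wc +0.040/-0.260 → slack +0.216/-0.858; half-tol=0.150, Σhalf²=0.097627
Nominal = -41.910. Worst-case = [-41.910 - 0.858, -41.910 + 0.216] = [-42.768, -41.694]. RSS = √0.097627 = 0.312.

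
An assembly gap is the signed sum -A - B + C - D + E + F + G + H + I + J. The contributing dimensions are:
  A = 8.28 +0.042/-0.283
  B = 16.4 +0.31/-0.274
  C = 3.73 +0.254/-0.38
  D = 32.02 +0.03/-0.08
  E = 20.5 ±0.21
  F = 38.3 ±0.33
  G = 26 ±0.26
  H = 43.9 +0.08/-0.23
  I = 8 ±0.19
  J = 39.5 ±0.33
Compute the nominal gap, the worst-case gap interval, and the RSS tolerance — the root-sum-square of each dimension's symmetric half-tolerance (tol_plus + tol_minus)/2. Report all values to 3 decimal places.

Stack each dimension's contribution:
  -A: nom -8.280 → Σnom=-8.280; wc +0.283/-0.042 → slack +0.283/-0.042; half-tol=0.162, Σhalf²=0.026406
  -B: nom -16.400 → Σnom=-24.680; wc +0.274/-0.310 → slack +0.557/-0.352; half-tol=0.292, Σhalf²=0.111670
  +C: nom +3.730 → Σnom=-20.950; wc +0.254/-0.380 → slack +0.811/-0.732; half-tol=0.317, Σhalf²=0.212159
  -D: nom -32.020 → Σnom=-52.970; wc +0.080/-0.030 → slack +0.891/-0.762; half-tol=0.055, Σhalf²=0.215184
  +E: nom +20.500 → Σnom=-32.470; wc +0.210/-0.210 → slack +1.101/-0.972; half-tol=0.210, Σhalf²=0.259284
  +F: nom +38.300 → Σnom=5.830; wc +0.330/-0.330 → slack +1.431/-1.302; half-tol=0.330, Σhalf²=0.368184
  +G: nom +26.000 → Σnom=31.830; wc +0.260/-0.260 → slack +1.691/-1.562; half-tol=0.260, Σhalf²=0.435784
  +H: nom +43.900 → Σnom=75.730; wc +0.080/-0.230 → slack +1.771/-1.792; half-tol=0.155, Σhalf²=0.459809
  +I: nom +8.000 → Σnom=83.730; wc +0.190/-0.190 → slack +1.961/-1.982; half-tol=0.190, Σhalf²=0.495909
  +J: nom +39.500 → Σnom=123.230; wc +0.330/-0.330 → slack +2.291/-2.312; half-tol=0.330, Σhalf²=0.604809
Nominal = 123.230. Worst-case = [123.230 - 2.312, 123.230 + 2.291] = [120.918, 125.521]. RSS = √0.604809 = 0.778.

nominal=123.230 wc=[120.918,125.521] rss=0.778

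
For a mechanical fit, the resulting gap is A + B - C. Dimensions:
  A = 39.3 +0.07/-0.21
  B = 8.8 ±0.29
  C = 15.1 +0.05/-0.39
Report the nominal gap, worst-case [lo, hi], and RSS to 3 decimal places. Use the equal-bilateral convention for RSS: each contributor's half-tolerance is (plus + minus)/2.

Stack each dimension's contribution:
  +A: nom +39.300 → Σnom=39.300; wc +0.070/-0.210 → slack +0.070/-0.210; half-tol=0.140, Σhalf²=0.019600
  +B: nom +8.800 → Σnom=48.100; wc +0.290/-0.290 → slack +0.360/-0.500; half-tol=0.290, Σhalf²=0.103700
  -C: nom -15.100 → Σnom=33.000; wc +0.390/-0.050 → slack +0.750/-0.550; half-tol=0.220, Σhalf²=0.152100
Nominal = 33.000. Worst-case = [33.000 - 0.550, 33.000 + 0.750] = [32.450, 33.750]. RSS = √0.152100 = 0.390.

nominal=33.000 wc=[32.450,33.750] rss=0.390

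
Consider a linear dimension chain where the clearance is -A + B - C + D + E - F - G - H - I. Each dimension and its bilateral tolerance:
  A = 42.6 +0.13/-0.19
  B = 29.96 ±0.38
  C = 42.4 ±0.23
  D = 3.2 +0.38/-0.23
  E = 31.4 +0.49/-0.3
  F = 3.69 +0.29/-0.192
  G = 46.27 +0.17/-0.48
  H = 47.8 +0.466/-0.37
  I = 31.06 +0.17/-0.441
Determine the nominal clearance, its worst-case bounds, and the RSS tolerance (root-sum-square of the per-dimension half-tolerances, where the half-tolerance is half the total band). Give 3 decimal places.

nominal=-149.260 wc=[-151.626,-146.107] rss=0.951

Stack each dimension's contribution:
  -A: nom -42.600 → Σnom=-42.600; wc +0.190/-0.130 → slack +0.190/-0.130; half-tol=0.160, Σhalf²=0.025600
  +B: nom +29.960 → Σnom=-12.640; wc +0.380/-0.380 → slack +0.570/-0.510; half-tol=0.380, Σhalf²=0.170000
  -C: nom -42.400 → Σnom=-55.040; wc +0.230/-0.230 → slack +0.800/-0.740; half-tol=0.230, Σhalf²=0.222900
  +D: nom +3.200 → Σnom=-51.840; wc +0.380/-0.230 → slack +1.180/-0.970; half-tol=0.305, Σhalf²=0.315925
  +E: nom +31.400 → Σnom=-20.440; wc +0.490/-0.300 → slack +1.670/-1.270; half-tol=0.395, Σhalf²=0.471950
  -F: nom -3.690 → Σnom=-24.130; wc +0.192/-0.290 → slack +1.862/-1.560; half-tol=0.241, Σhalf²=0.530031
  -G: nom -46.270 → Σnom=-70.400; wc +0.480/-0.170 → slack +2.342/-1.730; half-tol=0.325, Σhalf²=0.635656
  -H: nom -47.800 → Σnom=-118.200; wc +0.370/-0.466 → slack +2.712/-2.196; half-tol=0.418, Σhalf²=0.810380
  -I: nom -31.060 → Σnom=-149.260; wc +0.441/-0.170 → slack +3.153/-2.366; half-tol=0.305, Σhalf²=0.903710
Nominal = -149.260. Worst-case = [-149.260 - 2.366, -149.260 + 3.153] = [-151.626, -146.107]. RSS = √0.903710 = 0.951.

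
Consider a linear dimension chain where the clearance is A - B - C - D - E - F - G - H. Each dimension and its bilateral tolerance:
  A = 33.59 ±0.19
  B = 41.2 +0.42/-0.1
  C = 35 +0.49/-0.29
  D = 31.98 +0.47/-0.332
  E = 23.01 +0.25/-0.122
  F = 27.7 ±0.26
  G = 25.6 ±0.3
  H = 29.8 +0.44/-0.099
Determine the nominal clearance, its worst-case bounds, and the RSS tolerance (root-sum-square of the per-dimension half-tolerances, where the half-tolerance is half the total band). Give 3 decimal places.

Stack each dimension's contribution:
  +A: nom +33.590 → Σnom=33.590; wc +0.190/-0.190 → slack +0.190/-0.190; half-tol=0.190, Σhalf²=0.036100
  -B: nom -41.200 → Σnom=-7.610; wc +0.100/-0.420 → slack +0.290/-0.610; half-tol=0.260, Σhalf²=0.103700
  -C: nom -35.000 → Σnom=-42.610; wc +0.290/-0.490 → slack +0.580/-1.100; half-tol=0.390, Σhalf²=0.255800
  -D: nom -31.980 → Σnom=-74.590; wc +0.332/-0.470 → slack +0.912/-1.570; half-tol=0.401, Σhalf²=0.416601
  -E: nom -23.010 → Σnom=-97.600; wc +0.122/-0.250 → slack +1.034/-1.820; half-tol=0.186, Σhalf²=0.451197
  -F: nom -27.700 → Σnom=-125.300; wc +0.260/-0.260 → slack +1.294/-2.080; half-tol=0.260, Σhalf²=0.518797
  -G: nom -25.600 → Σnom=-150.900; wc +0.300/-0.300 → slack +1.594/-2.380; half-tol=0.300, Σhalf²=0.608797
  -H: nom -29.800 → Σnom=-180.700; wc +0.099/-0.440 → slack +1.693/-2.820; half-tol=0.270, Σhalf²=0.681427
Nominal = -180.700. Worst-case = [-180.700 - 2.820, -180.700 + 1.693] = [-183.520, -179.007]. RSS = √0.681427 = 0.825.

nominal=-180.700 wc=[-183.520,-179.007] rss=0.825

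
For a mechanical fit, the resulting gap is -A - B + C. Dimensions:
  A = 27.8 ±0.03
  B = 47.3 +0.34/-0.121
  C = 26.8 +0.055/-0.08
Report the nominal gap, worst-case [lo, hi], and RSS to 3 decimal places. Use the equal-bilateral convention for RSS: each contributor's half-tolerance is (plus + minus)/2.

nominal=-48.300 wc=[-48.750,-48.094] rss=0.242

Stack each dimension's contribution:
  -A: nom -27.800 → Σnom=-27.800; wc +0.030/-0.030 → slack +0.030/-0.030; half-tol=0.030, Σhalf²=0.000900
  -B: nom -47.300 → Σnom=-75.100; wc +0.121/-0.340 → slack +0.151/-0.370; half-tol=0.231, Σhalf²=0.054030
  +C: nom +26.800 → Σnom=-48.300; wc +0.055/-0.080 → slack +0.206/-0.450; half-tol=0.068, Σhalf²=0.058586
Nominal = -48.300. Worst-case = [-48.300 - 0.450, -48.300 + 0.206] = [-48.750, -48.094]. RSS = √0.058586 = 0.242.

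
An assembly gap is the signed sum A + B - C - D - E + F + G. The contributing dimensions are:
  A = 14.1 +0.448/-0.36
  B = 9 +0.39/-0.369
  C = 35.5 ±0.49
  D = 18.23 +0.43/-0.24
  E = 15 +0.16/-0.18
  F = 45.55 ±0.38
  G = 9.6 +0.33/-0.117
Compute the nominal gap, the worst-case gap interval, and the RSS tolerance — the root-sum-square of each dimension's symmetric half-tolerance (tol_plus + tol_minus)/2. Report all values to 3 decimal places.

Stack each dimension's contribution:
  +A: nom +14.100 → Σnom=14.100; wc +0.448/-0.360 → slack +0.448/-0.360; half-tol=0.404, Σhalf²=0.163216
  +B: nom +9.000 → Σnom=23.100; wc +0.390/-0.369 → slack +0.838/-0.729; half-tol=0.380, Σhalf²=0.307236
  -C: nom -35.500 → Σnom=-12.400; wc +0.490/-0.490 → slack +1.328/-1.219; half-tol=0.490, Σhalf²=0.547336
  -D: nom -18.230 → Σnom=-30.630; wc +0.240/-0.430 → slack +1.568/-1.649; half-tol=0.335, Σhalf²=0.659561
  -E: nom -15.000 → Σnom=-45.630; wc +0.180/-0.160 → slack +1.748/-1.809; half-tol=0.170, Σhalf²=0.688461
  +F: nom +45.550 → Σnom=-0.080; wc +0.380/-0.380 → slack +2.128/-2.189; half-tol=0.380, Σhalf²=0.832861
  +G: nom +9.600 → Σnom=9.520; wc +0.330/-0.117 → slack +2.458/-2.306; half-tol=0.224, Σhalf²=0.882814
Nominal = 9.520. Worst-case = [9.520 - 2.306, 9.520 + 2.458] = [7.214, 11.978]. RSS = √0.882814 = 0.940.

nominal=9.520 wc=[7.214,11.978] rss=0.940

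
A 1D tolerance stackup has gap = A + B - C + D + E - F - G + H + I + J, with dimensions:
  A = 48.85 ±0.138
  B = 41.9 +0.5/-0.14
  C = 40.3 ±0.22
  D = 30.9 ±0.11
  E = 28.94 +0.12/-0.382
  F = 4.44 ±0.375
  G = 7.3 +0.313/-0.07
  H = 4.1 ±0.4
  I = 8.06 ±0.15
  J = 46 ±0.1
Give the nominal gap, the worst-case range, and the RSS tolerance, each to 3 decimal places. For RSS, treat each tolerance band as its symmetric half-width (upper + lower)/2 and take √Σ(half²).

Stack each dimension's contribution:
  +A: nom +48.850 → Σnom=48.850; wc +0.138/-0.138 → slack +0.138/-0.138; half-tol=0.138, Σhalf²=0.019044
  +B: nom +41.900 → Σnom=90.750; wc +0.500/-0.140 → slack +0.638/-0.278; half-tol=0.320, Σhalf²=0.121444
  -C: nom -40.300 → Σnom=50.450; wc +0.220/-0.220 → slack +0.858/-0.498; half-tol=0.220, Σhalf²=0.169844
  +D: nom +30.900 → Σnom=81.350; wc +0.110/-0.110 → slack +0.968/-0.608; half-tol=0.110, Σhalf²=0.181944
  +E: nom +28.940 → Σnom=110.290; wc +0.120/-0.382 → slack +1.088/-0.990; half-tol=0.251, Σhalf²=0.244945
  -F: nom -4.440 → Σnom=105.850; wc +0.375/-0.375 → slack +1.463/-1.365; half-tol=0.375, Σhalf²=0.385570
  -G: nom -7.300 → Σnom=98.550; wc +0.070/-0.313 → slack +1.533/-1.678; half-tol=0.192, Σhalf²=0.422242
  +H: nom +4.100 → Σnom=102.650; wc +0.400/-0.400 → slack +1.933/-2.078; half-tol=0.400, Σhalf²=0.582242
  +I: nom +8.060 → Σnom=110.710; wc +0.150/-0.150 → slack +2.083/-2.228; half-tol=0.150, Σhalf²=0.604742
  +J: nom +46.000 → Σnom=156.710; wc +0.100/-0.100 → slack +2.183/-2.328; half-tol=0.100, Σhalf²=0.614742
Nominal = 156.710. Worst-case = [156.710 - 2.328, 156.710 + 2.183] = [154.382, 158.893]. RSS = √0.614742 = 0.784.

nominal=156.710 wc=[154.382,158.893] rss=0.784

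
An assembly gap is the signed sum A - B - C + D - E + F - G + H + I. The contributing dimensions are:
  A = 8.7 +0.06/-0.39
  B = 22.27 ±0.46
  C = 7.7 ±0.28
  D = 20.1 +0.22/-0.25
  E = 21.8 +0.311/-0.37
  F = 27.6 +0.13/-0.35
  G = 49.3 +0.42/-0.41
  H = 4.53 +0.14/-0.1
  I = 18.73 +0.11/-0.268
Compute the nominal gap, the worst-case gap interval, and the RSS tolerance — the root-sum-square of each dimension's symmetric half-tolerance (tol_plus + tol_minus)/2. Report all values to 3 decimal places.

Stack each dimension's contribution:
  +A: nom +8.700 → Σnom=8.700; wc +0.060/-0.390 → slack +0.060/-0.390; half-tol=0.225, Σhalf²=0.050625
  -B: nom -22.270 → Σnom=-13.570; wc +0.460/-0.460 → slack +0.520/-0.850; half-tol=0.460, Σhalf²=0.262225
  -C: nom -7.700 → Σnom=-21.270; wc +0.280/-0.280 → slack +0.800/-1.130; half-tol=0.280, Σhalf²=0.340625
  +D: nom +20.100 → Σnom=-1.170; wc +0.220/-0.250 → slack +1.020/-1.380; half-tol=0.235, Σhalf²=0.395850
  -E: nom -21.800 → Σnom=-22.970; wc +0.370/-0.311 → slack +1.390/-1.691; half-tol=0.341, Σhalf²=0.511790
  +F: nom +27.600 → Σnom=4.630; wc +0.130/-0.350 → slack +1.520/-2.041; half-tol=0.240, Σhalf²=0.569390
  -G: nom -49.300 → Σnom=-44.670; wc +0.410/-0.420 → slack +1.930/-2.461; half-tol=0.415, Σhalf²=0.741615
  +H: nom +4.530 → Σnom=-40.140; wc +0.140/-0.100 → slack +2.070/-2.561; half-tol=0.120, Σhalf²=0.756015
  +I: nom +18.730 → Σnom=-21.410; wc +0.110/-0.268 → slack +2.180/-2.829; half-tol=0.189, Σhalf²=0.791736
Nominal = -21.410. Worst-case = [-21.410 - 2.829, -21.410 + 2.180] = [-24.239, -19.230]. RSS = √0.791736 = 0.890.

nominal=-21.410 wc=[-24.239,-19.230] rss=0.890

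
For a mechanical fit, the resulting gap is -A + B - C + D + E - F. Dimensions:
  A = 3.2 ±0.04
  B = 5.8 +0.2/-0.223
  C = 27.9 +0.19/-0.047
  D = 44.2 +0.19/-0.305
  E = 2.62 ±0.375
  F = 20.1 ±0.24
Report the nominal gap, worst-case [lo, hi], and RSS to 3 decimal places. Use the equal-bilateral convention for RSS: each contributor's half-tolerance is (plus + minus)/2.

Stack each dimension's contribution:
  -A: nom -3.200 → Σnom=-3.200; wc +0.040/-0.040 → slack +0.040/-0.040; half-tol=0.040, Σhalf²=0.001600
  +B: nom +5.800 → Σnom=2.600; wc +0.200/-0.223 → slack +0.240/-0.263; half-tol=0.212, Σhalf²=0.046332
  -C: nom -27.900 → Σnom=-25.300; wc +0.047/-0.190 → slack +0.287/-0.453; half-tol=0.118, Σhalf²=0.060375
  +D: nom +44.200 → Σnom=18.900; wc +0.190/-0.305 → slack +0.477/-0.758; half-tol=0.247, Σhalf²=0.121631
  +E: nom +2.620 → Σnom=21.520; wc +0.375/-0.375 → slack +0.852/-1.133; half-tol=0.375, Σhalf²=0.262256
  -F: nom -20.100 → Σnom=1.420; wc +0.240/-0.240 → slack +1.092/-1.373; half-tol=0.240, Σhalf²=0.319856
Nominal = 1.420. Worst-case = [1.420 - 1.373, 1.420 + 1.092] = [0.047, 2.512]. RSS = √0.319856 = 0.566.

nominal=1.420 wc=[0.047,2.512] rss=0.566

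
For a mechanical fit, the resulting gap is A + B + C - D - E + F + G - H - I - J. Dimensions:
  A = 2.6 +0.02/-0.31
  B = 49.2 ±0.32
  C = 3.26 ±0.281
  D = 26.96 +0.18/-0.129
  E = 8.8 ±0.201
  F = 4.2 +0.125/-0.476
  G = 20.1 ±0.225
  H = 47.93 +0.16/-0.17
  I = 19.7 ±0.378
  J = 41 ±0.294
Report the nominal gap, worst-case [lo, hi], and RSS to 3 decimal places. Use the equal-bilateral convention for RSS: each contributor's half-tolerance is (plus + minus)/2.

Stack each dimension's contribution:
  +A: nom +2.600 → Σnom=2.600; wc +0.020/-0.310 → slack +0.020/-0.310; half-tol=0.165, Σhalf²=0.027225
  +B: nom +49.200 → Σnom=51.800; wc +0.320/-0.320 → slack +0.340/-0.630; half-tol=0.320, Σhalf²=0.129625
  +C: nom +3.260 → Σnom=55.060; wc +0.281/-0.281 → slack +0.621/-0.911; half-tol=0.281, Σhalf²=0.208586
  -D: nom -26.960 → Σnom=28.100; wc +0.129/-0.180 → slack +0.750/-1.091; half-tol=0.154, Σhalf²=0.232456
  -E: nom -8.800 → Σnom=19.300; wc +0.201/-0.201 → slack +0.951/-1.292; half-tol=0.201, Σhalf²=0.272857
  +F: nom +4.200 → Σnom=23.500; wc +0.125/-0.476 → slack +1.076/-1.768; half-tol=0.300, Σhalf²=0.363158
  +G: nom +20.100 → Σnom=43.600; wc +0.225/-0.225 → slack +1.301/-1.993; half-tol=0.225, Σhalf²=0.413783
  -H: nom -47.930 → Σnom=-4.330; wc +0.170/-0.160 → slack +1.471/-2.153; half-tol=0.165, Σhalf²=0.441008
  -I: nom -19.700 → Σnom=-24.030; wc +0.378/-0.378 → slack +1.849/-2.531; half-tol=0.378, Σhalf²=0.583892
  -J: nom -41.000 → Σnom=-65.030; wc +0.294/-0.294 → slack +2.143/-2.825; half-tol=0.294, Σhalf²=0.670327
Nominal = -65.030. Worst-case = [-65.030 - 2.825, -65.030 + 2.143] = [-67.855, -62.887]. RSS = √0.670327 = 0.819.

nominal=-65.030 wc=[-67.855,-62.887] rss=0.819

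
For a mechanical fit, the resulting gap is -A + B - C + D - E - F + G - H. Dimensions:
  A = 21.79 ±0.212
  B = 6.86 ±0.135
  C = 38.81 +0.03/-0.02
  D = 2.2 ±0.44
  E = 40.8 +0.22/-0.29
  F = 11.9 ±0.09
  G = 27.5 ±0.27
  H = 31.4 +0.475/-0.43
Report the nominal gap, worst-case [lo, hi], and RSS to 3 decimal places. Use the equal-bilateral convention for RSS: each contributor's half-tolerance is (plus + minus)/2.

Stack each dimension's contribution:
  -A: nom -21.790 → Σnom=-21.790; wc +0.212/-0.212 → slack +0.212/-0.212; half-tol=0.212, Σhalf²=0.044944
  +B: nom +6.860 → Σnom=-14.930; wc +0.135/-0.135 → slack +0.347/-0.347; half-tol=0.135, Σhalf²=0.063169
  -C: nom -38.810 → Σnom=-53.740; wc +0.020/-0.030 → slack +0.367/-0.377; half-tol=0.025, Σhalf²=0.063794
  +D: nom +2.200 → Σnom=-51.540; wc +0.440/-0.440 → slack +0.807/-0.817; half-tol=0.440, Σhalf²=0.257394
  -E: nom -40.800 → Σnom=-92.340; wc +0.290/-0.220 → slack +1.097/-1.037; half-tol=0.255, Σhalf²=0.322419
  -F: nom -11.900 → Σnom=-104.240; wc +0.090/-0.090 → slack +1.187/-1.127; half-tol=0.090, Σhalf²=0.330519
  +G: nom +27.500 → Σnom=-76.740; wc +0.270/-0.270 → slack +1.457/-1.397; half-tol=0.270, Σhalf²=0.403419
  -H: nom -31.400 → Σnom=-108.140; wc +0.430/-0.475 → slack +1.887/-1.872; half-tol=0.453, Σhalf²=0.608175
Nominal = -108.140. Worst-case = [-108.140 - 1.872, -108.140 + 1.887] = [-110.012, -106.253]. RSS = √0.608175 = 0.780.

nominal=-108.140 wc=[-110.012,-106.253] rss=0.780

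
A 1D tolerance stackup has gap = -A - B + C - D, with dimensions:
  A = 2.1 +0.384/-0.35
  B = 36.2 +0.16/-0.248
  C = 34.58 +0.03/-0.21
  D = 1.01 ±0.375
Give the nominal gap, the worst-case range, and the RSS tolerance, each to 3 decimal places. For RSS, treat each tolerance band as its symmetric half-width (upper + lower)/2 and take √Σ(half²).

nominal=-4.730 wc=[-5.859,-3.727] rss=0.576

Stack each dimension's contribution:
  -A: nom -2.100 → Σnom=-2.100; wc +0.350/-0.384 → slack +0.350/-0.384; half-tol=0.367, Σhalf²=0.134689
  -B: nom -36.200 → Σnom=-38.300; wc +0.248/-0.160 → slack +0.598/-0.544; half-tol=0.204, Σhalf²=0.176305
  +C: nom +34.580 → Σnom=-3.720; wc +0.030/-0.210 → slack +0.628/-0.754; half-tol=0.120, Σhalf²=0.190705
  -D: nom -1.010 → Σnom=-4.730; wc +0.375/-0.375 → slack +1.003/-1.129; half-tol=0.375, Σhalf²=0.331330
Nominal = -4.730. Worst-case = [-4.730 - 1.129, -4.730 + 1.003] = [-5.859, -3.727]. RSS = √0.331330 = 0.576.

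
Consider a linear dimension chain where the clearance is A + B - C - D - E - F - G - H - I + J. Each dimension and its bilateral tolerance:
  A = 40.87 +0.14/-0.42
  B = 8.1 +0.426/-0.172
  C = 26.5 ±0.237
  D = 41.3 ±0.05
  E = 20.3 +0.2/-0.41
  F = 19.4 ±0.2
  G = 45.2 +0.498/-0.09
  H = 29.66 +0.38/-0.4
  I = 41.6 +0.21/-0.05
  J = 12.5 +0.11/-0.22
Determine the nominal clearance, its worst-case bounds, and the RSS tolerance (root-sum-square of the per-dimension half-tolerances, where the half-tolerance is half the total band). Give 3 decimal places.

Stack each dimension's contribution:
  +A: nom +40.870 → Σnom=40.870; wc +0.140/-0.420 → slack +0.140/-0.420; half-tol=0.280, Σhalf²=0.078400
  +B: nom +8.100 → Σnom=48.970; wc +0.426/-0.172 → slack +0.566/-0.592; half-tol=0.299, Σhalf²=0.167801
  -C: nom -26.500 → Σnom=22.470; wc +0.237/-0.237 → slack +0.803/-0.829; half-tol=0.237, Σhalf²=0.223970
  -D: nom -41.300 → Σnom=-18.830; wc +0.050/-0.050 → slack +0.853/-0.879; half-tol=0.050, Σhalf²=0.226470
  -E: nom -20.300 → Σnom=-39.130; wc +0.410/-0.200 → slack +1.263/-1.079; half-tol=0.305, Σhalf²=0.319495
  -F: nom -19.400 → Σnom=-58.530; wc +0.200/-0.200 → slack +1.463/-1.279; half-tol=0.200, Σhalf²=0.359495
  -G: nom -45.200 → Σnom=-103.730; wc +0.090/-0.498 → slack +1.553/-1.777; half-tol=0.294, Σhalf²=0.445931
  -H: nom -29.660 → Σnom=-133.390; wc +0.400/-0.380 → slack +1.953/-2.157; half-tol=0.390, Σhalf²=0.598031
  -I: nom -41.600 → Σnom=-174.990; wc +0.050/-0.210 → slack +2.003/-2.367; half-tol=0.130, Σhalf²=0.614931
  +J: nom +12.500 → Σnom=-162.490; wc +0.110/-0.220 → slack +2.113/-2.587; half-tol=0.165, Σhalf²=0.642156
Nominal = -162.490. Worst-case = [-162.490 - 2.587, -162.490 + 2.113] = [-165.077, -160.377]. RSS = √0.642156 = 0.801.

nominal=-162.490 wc=[-165.077,-160.377] rss=0.801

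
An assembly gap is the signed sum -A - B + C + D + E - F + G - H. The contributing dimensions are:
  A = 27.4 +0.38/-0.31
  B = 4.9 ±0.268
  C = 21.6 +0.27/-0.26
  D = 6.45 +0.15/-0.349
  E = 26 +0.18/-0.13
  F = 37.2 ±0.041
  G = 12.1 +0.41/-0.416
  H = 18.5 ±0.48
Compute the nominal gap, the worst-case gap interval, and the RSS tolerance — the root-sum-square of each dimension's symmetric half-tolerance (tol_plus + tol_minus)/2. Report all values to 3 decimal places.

nominal=-21.850 wc=[-24.174,-19.741] rss=0.866

Stack each dimension's contribution:
  -A: nom -27.400 → Σnom=-27.400; wc +0.310/-0.380 → slack +0.310/-0.380; half-tol=0.345, Σhalf²=0.119025
  -B: nom -4.900 → Σnom=-32.300; wc +0.268/-0.268 → slack +0.578/-0.648; half-tol=0.268, Σhalf²=0.190849
  +C: nom +21.600 → Σnom=-10.700; wc +0.270/-0.260 → slack +0.848/-0.908; half-tol=0.265, Σhalf²=0.261074
  +D: nom +6.450 → Σnom=-4.250; wc +0.150/-0.349 → slack +0.998/-1.257; half-tol=0.249, Σhalf²=0.323324
  +E: nom +26.000 → Σnom=21.750; wc +0.180/-0.130 → slack +1.178/-1.387; half-tol=0.155, Σhalf²=0.347349
  -F: nom -37.200 → Σnom=-15.450; wc +0.041/-0.041 → slack +1.219/-1.428; half-tol=0.041, Σhalf²=0.349030
  +G: nom +12.100 → Σnom=-3.350; wc +0.410/-0.416 → slack +1.629/-1.844; half-tol=0.413, Σhalf²=0.519599
  -H: nom -18.500 → Σnom=-21.850; wc +0.480/-0.480 → slack +2.109/-2.324; half-tol=0.480, Σhalf²=0.749999
Nominal = -21.850. Worst-case = [-21.850 - 2.324, -21.850 + 2.109] = [-24.174, -19.741]. RSS = √0.749999 = 0.866.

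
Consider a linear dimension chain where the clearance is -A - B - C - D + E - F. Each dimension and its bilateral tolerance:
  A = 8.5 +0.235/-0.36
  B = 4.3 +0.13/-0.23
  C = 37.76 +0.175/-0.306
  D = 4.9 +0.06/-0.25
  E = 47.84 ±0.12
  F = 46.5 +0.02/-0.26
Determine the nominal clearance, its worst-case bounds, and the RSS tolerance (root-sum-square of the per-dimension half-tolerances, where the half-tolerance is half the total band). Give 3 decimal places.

Stack each dimension's contribution:
  -A: nom -8.500 → Σnom=-8.500; wc +0.360/-0.235 → slack +0.360/-0.235; half-tol=0.297, Σhalf²=0.088506
  -B: nom -4.300 → Σnom=-12.800; wc +0.230/-0.130 → slack +0.590/-0.365; half-tol=0.180, Σhalf²=0.120906
  -C: nom -37.760 → Σnom=-50.560; wc +0.306/-0.175 → slack +0.896/-0.540; half-tol=0.240, Σhalf²=0.178746
  -D: nom -4.900 → Σnom=-55.460; wc +0.250/-0.060 → slack +1.146/-0.600; half-tol=0.155, Σhalf²=0.202771
  +E: nom +47.840 → Σnom=-7.620; wc +0.120/-0.120 → slack +1.266/-0.720; half-tol=0.120, Σhalf²=0.217171
  -F: nom -46.500 → Σnom=-54.120; wc +0.260/-0.020 → slack +1.526/-0.740; half-tol=0.140, Σhalf²=0.236771
Nominal = -54.120. Worst-case = [-54.120 - 0.740, -54.120 + 1.526] = [-54.860, -52.594]. RSS = √0.236771 = 0.487.

nominal=-54.120 wc=[-54.860,-52.594] rss=0.487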